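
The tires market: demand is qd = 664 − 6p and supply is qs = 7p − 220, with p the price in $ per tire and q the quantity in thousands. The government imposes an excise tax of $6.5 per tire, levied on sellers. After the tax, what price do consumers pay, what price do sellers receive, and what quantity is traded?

Consumers pay $71.5; sellers receive $65; quantity = 235.

Before the tax: set 664 − 6p = 7p − 220 → p* = $68, q* = 256.
With the tax collected from sellers, supply shifts: qs = 7(p − 6.5) − 220.
New equilibrium: consumers pay $71.5, sellers receive $65, q = 235. (Wedge: pb − ps = 6.5.)
The less price-elastic side of the market bears the larger share of a per-unit tax.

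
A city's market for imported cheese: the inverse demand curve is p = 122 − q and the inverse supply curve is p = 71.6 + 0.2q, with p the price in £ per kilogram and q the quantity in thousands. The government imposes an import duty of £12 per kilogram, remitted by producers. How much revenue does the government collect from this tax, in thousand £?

Tax revenue = £384 thousand.

Rewrite in direct form: qd = 122 − p and qs = 5p − 358.
Without the tax, 122 − p = 5p − 358 gives 6p = 480, so p* = £80 and q* = 42.
With the tax collected from producers, supply shifts: qs = 5(p − 12) − 358.
Solving gives q = 32 with consumers paying £90 and producers receiving £78 (the £12 wedge).
Revenue = t · Q = 12 · 32 = £384.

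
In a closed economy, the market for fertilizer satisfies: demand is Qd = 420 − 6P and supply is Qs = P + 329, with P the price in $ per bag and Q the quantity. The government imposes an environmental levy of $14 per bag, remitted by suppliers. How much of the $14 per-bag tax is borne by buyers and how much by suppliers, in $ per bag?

Without the tax, 420 − 6P = P + 329 gives 7P = 91, so P* = $13 and Q* = 342.
With the tax collected from suppliers, supply shifts: Qs = (P − 14) + 329.
New equilibrium: buyers pay $15, suppliers receive $1, Q = 330. (Wedge: Pb − Ps = 14.)
Burden on buyers: $2; on suppliers: $12. (They sum to $14.)

Buyers bear $2 per bag; suppliers bear $12 per bag.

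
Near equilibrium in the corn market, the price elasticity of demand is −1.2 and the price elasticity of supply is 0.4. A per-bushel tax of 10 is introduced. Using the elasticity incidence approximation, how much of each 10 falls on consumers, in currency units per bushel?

Consumers bear ≈ 2.5 per bushel.

Incidence ratio: consumers' share ≈ εs / (εs + |εd|) = 0.4 / (0.4 + 1.2) = 0.25.
So consumers bear ≈ 0.25 × 10 = 2.5; suppliers bear 7.5.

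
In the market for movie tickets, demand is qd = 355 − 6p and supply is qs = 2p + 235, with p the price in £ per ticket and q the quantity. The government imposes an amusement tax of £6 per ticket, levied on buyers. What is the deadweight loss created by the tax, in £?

Without the tax, 355 − 6p = 2p + 235 gives 8p = 120, so p* = £15 and q* = 265.
With the tax collected from buyers, demand (in seller-price terms) shifts: qd = 355 − 6(p + 6).
Solving gives q = 256 with buyers paying £16.5 and producers receiving £10.5 (the £6 wedge).
Quantity falls by |ΔQ| = |265 − 256| = 9.
DWL = ½ · t · |ΔQ| = ½ · 6 · 9 = £27.

Deadweight loss = £27.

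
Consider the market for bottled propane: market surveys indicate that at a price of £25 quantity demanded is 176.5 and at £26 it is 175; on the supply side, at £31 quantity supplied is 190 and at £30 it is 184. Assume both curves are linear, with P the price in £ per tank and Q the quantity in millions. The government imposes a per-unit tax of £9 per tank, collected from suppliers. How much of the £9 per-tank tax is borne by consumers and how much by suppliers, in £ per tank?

Consumers bear £7.2 per tank; suppliers bear £1.8 per tank.

Demand slope: (175 − 176.5)/(26 − 25) = -1.5, so Qd = 214 − 1.5P.
Supply slope: (184 − 190)/(30 − 31) = 6, so Qs = 6P + 4.
Without the tax, 214 − 1.5P = 6P + 4 gives 7.5P = 210, so P* = £28 and Q* = 172.
With the tax collected from suppliers, supply shifts: Qs = 6(P − 9) + 4.
New equilibrium: consumers pay £35.2, suppliers receive £26.2, Q = 161.2. (Wedge: Pb − Ps = 9.)
Burden on consumers: £7.2; on suppliers: £1.8. (They sum to £9.)
The less price-elastic side of the market bears the larger share of a per-unit tax.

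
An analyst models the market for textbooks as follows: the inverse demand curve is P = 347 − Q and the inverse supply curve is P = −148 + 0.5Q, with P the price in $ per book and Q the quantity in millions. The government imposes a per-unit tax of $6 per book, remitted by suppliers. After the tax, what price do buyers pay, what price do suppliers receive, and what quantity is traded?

Inverting to Q(P) form: Qd = 347 − P; Qs = 2P + 296.
Without the tax, 347 − P = 2P + 296 gives 3P = 51, so P* = $17 and Q* = 330.
With the tax collected from suppliers, supply shifts: Qs = 2(P − 6) + 296.
Solving gives Q = 326 with buyers paying $21 and suppliers receiving $15 (the $6 wedge).
The less price-elastic side of the market bears the larger share of a per-unit tax.

Buyers pay $21; suppliers receive $15; quantity = 326.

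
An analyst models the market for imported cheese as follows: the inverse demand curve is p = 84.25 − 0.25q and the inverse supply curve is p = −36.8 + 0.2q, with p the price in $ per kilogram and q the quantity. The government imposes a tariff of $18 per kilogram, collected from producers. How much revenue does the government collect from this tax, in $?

Rewrite in direct form: qd = 337 − 4p and qs = 5p + 184.
Before the tax: set 337 − 4p = 5p + 184 → p* = $17, q* = 269.
With the tax collected from producers, supply shifts: qs = 5(p − 18) + 184.
New equilibrium: consumers pay $27, producers receive $9, q = 229. (Wedge: pb − ps = 18.)
Revenue = t · Q = 18 · 229 = $4122.

Tax revenue = $4122.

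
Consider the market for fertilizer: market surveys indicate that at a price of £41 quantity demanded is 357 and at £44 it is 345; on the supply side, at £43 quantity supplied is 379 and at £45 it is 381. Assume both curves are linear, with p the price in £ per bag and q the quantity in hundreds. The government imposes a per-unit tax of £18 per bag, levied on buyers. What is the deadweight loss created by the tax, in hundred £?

Deadweight loss = £129.6 hundred.

Demand slope: (345 − 357)/(44 − 41) = -4, so qd = 521 − 4p.
Supply slope: (381 − 379)/(45 − 43) = 1, so qs = p + 336.
Before the tax: set 521 − 4p = p + 336 → p* = £37, q* = 373.
With the tax collected from buyers, demand (in seller-price terms) shifts: qd = 521 − 4(p + 18).
Solving gives q = 358.6 with buyers paying £40.6 and producers receiving £22.6 (the £18 wedge).
Quantity falls by |ΔQ| = |373 − 358.6| = 14.4.
DWL = ½ · t · |ΔQ| = ½ · 18 · 14.4 = £129.6.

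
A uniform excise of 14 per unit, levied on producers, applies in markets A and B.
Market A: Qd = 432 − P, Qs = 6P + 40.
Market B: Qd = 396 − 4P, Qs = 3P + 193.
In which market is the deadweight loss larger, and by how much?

Market B, by 84.

Market A: pre-tax P* = 56, Q* = 376; post-tax Q = 364; deadweight loss = 84.
Market B: pre-tax P* = 29, Q* = 280; post-tax Q = 256; deadweight loss = 168.
Difference: 84 vs 168 → market B is larger by 84.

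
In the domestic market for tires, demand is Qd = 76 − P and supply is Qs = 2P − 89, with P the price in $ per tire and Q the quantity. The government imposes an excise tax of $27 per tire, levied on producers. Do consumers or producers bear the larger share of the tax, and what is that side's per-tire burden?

Before the tax: set 76 − P = 2P − 89 → P* = $55, Q* = 21.
With the tax collected from producers, supply shifts: Qs = 2(P − 27) − 89.
Solving gives Q = 3 with consumers paying $73 and producers receiving $46 (the $27 wedge).
Per-tire burden: consumers $18, producers $9.
Consumers take the larger share because demand is less price-elastic here (demand slope 1 vs supply slope 2).
The less price-elastic side of the market bears the larger share of a per-unit tax.

Consumers bear the larger share: $18 per tire.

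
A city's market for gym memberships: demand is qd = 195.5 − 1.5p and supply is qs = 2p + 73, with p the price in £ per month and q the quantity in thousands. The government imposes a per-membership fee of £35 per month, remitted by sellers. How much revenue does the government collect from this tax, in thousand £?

Tax revenue = £3955 thousand.

Before the tax: set 195.5 − 1.5p = 2p + 73 → p* = £35, q* = 143.
With the tax collected from sellers, supply shifts: qs = 2(p − 35) + 73.
New equilibrium: buyers pay £55, sellers receive £20, q = 113. (Wedge: pb − ps = 35.)
Revenue = t · Q = 35 · 113 = £3955.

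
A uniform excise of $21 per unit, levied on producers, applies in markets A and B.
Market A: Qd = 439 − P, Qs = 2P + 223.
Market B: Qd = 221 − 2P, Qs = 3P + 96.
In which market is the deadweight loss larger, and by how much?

Market A: pre-tax P* = $72, Q* = 367; post-tax Q = 353; deadweight loss = $147.
Market B: pre-tax P* = $25, Q* = 171; post-tax Q = 145.8; deadweight loss = $264.6.
Difference: $147 vs $264.6 → market B is larger by $117.6.

Market B, by $117.6.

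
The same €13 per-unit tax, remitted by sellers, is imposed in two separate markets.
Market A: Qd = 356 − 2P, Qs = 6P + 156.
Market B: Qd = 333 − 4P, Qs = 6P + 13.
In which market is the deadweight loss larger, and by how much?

Market B, by €76.05.

Market A: pre-tax P* = €25, Q* = 306; post-tax Q = 286.5; deadweight loss = €126.75.
Market B: pre-tax P* = €32, Q* = 205; post-tax Q = 173.8; deadweight loss = €202.8.
Difference: €126.75 vs €202.8 → market B is larger by €76.05.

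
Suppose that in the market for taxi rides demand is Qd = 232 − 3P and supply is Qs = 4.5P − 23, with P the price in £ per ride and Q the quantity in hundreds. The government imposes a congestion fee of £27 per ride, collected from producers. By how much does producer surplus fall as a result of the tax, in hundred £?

Producer surplus falls by £1141.56 hundred.

Before the tax: set 232 − 3P = 4.5P − 23 → P* = £34, Q* = 130.
With the tax collected from producers, supply shifts: Qs = 4.5(P − 27) − 23.
Solving gives Q = 81.4 with buyers paying £50.2 and producers receiving £23.2 (the £27 wedge).
ΔPS is the trapezoid between Q = 81.4 and Q = 130 of height £10.8: ½ · (130 + 81.4) · 10.8 = £1141.56.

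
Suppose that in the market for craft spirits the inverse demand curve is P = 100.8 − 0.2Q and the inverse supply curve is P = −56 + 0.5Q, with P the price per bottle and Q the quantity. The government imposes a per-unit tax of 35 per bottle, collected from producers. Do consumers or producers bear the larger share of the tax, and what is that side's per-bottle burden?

Rewrite in direct form: Qd = 504 − 5P and Qs = 2P + 112.
Before the tax: set 504 − 5P = 2P + 112 → P* = 56, Q* = 224.
With the tax collected from producers, supply shifts: Qs = 2(P − 35) + 112.
New equilibrium: consumers pay 66, producers receive 31, Q = 174. (Wedge: Pb − Ps = 35.)
Per-bottle burden: consumers 10, producers 25.
Producers take the larger share because supply is less price-elastic here (demand slope 5 vs supply slope 2).

Producers bear the larger share: 25 per bottle.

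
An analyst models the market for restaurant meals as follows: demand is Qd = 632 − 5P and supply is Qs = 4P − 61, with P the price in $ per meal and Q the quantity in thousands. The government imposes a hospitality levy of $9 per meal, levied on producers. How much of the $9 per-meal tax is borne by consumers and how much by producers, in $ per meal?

Without the tax, 632 − 5P = 4P − 61 gives 9P = 693, so P* = $77 and Q* = 247.
With the tax collected from producers, supply shifts: Qs = 4(P − 9) − 61.
New equilibrium: consumers pay $81, producers receive $72, Q = 227. (Wedge: Pb − Ps = 9.)
Burden on consumers: $4; on producers: $5. (They sum to $9.)

Consumers bear $4 per meal; producers bear $5 per meal.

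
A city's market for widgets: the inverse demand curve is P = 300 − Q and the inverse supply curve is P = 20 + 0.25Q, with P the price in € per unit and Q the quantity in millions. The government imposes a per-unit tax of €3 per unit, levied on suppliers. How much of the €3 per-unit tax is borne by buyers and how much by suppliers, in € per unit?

Rewrite in direct form: Qd = 300 − P and Qs = 4P − 80.
Without the tax, 300 − P = 4P − 80 gives 5P = 380, so P* = €76 and Q* = 224.
With the tax collected from suppliers, supply shifts: Qs = 4(P − 3) − 80.
New equilibrium: buyers pay €78.4, suppliers receive €75.4, Q = 221.6. (Wedge: Pb − Ps = 3.)
Burden on buyers: €2.4; on suppliers: €0.6. (They sum to €3.)
The less price-elastic side of the market bears the larger share of a per-unit tax.

Buyers bear €2.4 per unit; suppliers bear €0.6 per unit.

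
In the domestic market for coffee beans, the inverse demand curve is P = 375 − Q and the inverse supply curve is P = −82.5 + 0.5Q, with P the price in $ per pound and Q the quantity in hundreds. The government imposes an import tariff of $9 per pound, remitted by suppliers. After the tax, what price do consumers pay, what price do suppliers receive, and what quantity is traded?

Consumers pay $76; suppliers receive $67; quantity = 299.

Rewrite in direct form: Qd = 375 − P and Qs = 2P + 165.
Without the tax, 375 − P = 2P + 165 gives 3P = 210, so P* = $70 and Q* = 305.
With the tax collected from suppliers, supply shifts: Qs = 2(P − 9) + 165.
Solving gives Q = 299 with consumers paying $76 and suppliers receiving $67 (the $9 wedge).
The less price-elastic side of the market bears the larger share of a per-unit tax.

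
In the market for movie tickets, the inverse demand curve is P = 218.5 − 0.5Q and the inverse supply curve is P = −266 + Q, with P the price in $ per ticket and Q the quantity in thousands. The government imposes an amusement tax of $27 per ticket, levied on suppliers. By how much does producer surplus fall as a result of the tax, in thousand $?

Producer surplus falls by $5652 thousand.

Rewrite in direct form: Qd = 437 − 2P and Qs = P + 266.
Before the tax: set 437 − 2P = P + 266 → P* = $57, Q* = 323.
With the tax collected from suppliers, supply shifts: Qs = (P − 27) + 266.
Solving gives Q = 305 with buyers paying $66 and suppliers receiving $39 (the $27 wedge).
ΔPS is the trapezoid between Q = 305 and Q = 323 of height $18: ½ · (323 + 305) · 18 = $5652.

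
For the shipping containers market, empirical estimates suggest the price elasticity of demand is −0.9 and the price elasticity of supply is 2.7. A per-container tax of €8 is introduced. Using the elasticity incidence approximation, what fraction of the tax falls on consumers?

Incidence ratio: consumers' share ≈ εs / (εs + |εd|) = 2.7 / (2.7 + 0.9) = 0.75.
Supply is the more elastic side, so consumers bear the larger share.

Consumers' share ≈ 0.75.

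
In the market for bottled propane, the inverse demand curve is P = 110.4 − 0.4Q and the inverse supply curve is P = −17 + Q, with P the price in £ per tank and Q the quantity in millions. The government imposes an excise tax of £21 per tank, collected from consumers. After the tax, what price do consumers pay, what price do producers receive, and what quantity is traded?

Consumers pay £80; producers receive £59; quantity = 76.

Inverting to Q(P) form: Qd = 276 − 2.5P; Qs = P + 17.
Without the tax, 276 − 2.5P = P + 17 gives 3.5P = 259, so P* = £74 and Q* = 91.
With the tax collected from consumers, demand (in seller-price terms) shifts: Qd = 276 − 2.5(P + 21).
New equilibrium: consumers pay £80, producers receive £59, Q = 76. (Wedge: Pb − Ps = 21.)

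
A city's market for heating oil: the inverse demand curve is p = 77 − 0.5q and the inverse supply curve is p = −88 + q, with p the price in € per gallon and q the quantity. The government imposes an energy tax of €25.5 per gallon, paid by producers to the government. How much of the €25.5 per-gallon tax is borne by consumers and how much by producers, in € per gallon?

Inverting to q(p) form: qd = 154 − 2p; qs = p + 88.
Before the tax: set 154 − 2p = p + 88 → p* = €22, q* = 110.
With the tax collected from producers, supply shifts: qs = (p − 25.5) + 88.
New equilibrium: consumers pay €30.5, producers receive €5, q = 93. (Wedge: pb − ps = 25.5.)
Burden on consumers: €8.5; on producers: €17. (They sum to €25.5.)
The less price-elastic side of the market bears the larger share of a per-unit tax.

Consumers bear €8.5 per gallon; producers bear €17 per gallon.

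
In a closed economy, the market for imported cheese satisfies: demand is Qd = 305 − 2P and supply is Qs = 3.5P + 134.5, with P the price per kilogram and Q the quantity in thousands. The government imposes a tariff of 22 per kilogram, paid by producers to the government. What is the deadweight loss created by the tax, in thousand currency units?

Before the tax: set 305 − 2P = 3.5P + 134.5 → P* = 31, Q* = 243.
With the tax collected from producers, supply shifts: Qs = 3.5(P − 22) + 134.5.
Solving gives Q = 215 with buyers paying 45 and producers receiving 23 (the 22 wedge).
Quantity falls by |ΔQ| = |243 − 215| = 28.
DWL = ½ · t · |ΔQ| = ½ · 22 · 28 = 308.

Deadweight loss = 308 thousand.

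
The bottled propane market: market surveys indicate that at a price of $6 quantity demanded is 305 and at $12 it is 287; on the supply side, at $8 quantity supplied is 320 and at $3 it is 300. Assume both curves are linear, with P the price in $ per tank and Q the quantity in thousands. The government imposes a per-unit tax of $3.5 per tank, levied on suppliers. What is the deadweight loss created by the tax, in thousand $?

Demand slope: (287 − 305)/(12 − 6) = -3, so Qd = 323 − 3P.
Supply slope: (300 − 320)/(3 − 8) = 4, so Qs = 4P + 288.
Before the tax: set 323 − 3P = 4P + 288 → P* = $5, Q* = 308.
With the tax collected from suppliers, supply shifts: Qs = 4(P − 3.5) + 288.
New equilibrium: consumers pay $7, suppliers receive $3.5, Q = 302. (Wedge: Pb − Ps = 3.5.)
Quantity falls by |ΔQ| = |308 − 302| = 6.
DWL = ½ · t · |ΔQ| = ½ · 3.5 · 6 = $10.5.

Deadweight loss = $10.5 thousand.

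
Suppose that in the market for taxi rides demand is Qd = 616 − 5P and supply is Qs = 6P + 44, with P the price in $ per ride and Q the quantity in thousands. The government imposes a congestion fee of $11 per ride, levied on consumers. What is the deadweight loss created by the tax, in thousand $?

Before the tax: set 616 − 5P = 6P + 44 → P* = $52, Q* = 356.
With the tax collected from consumers, demand (in seller-price terms) shifts: Qd = 616 − 5(P + 11).
New equilibrium: consumers pay $58, sellers receive $47, Q = 326. (Wedge: Pb − Ps = 11.)
Quantity falls by |ΔQ| = |356 − 326| = 30.
DWL = ½ · t · |ΔQ| = ½ · 11 · 30 = $165.

Deadweight loss = $165 thousand.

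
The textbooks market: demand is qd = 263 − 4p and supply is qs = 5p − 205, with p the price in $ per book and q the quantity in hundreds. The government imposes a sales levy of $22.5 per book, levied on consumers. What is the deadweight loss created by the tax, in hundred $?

Without the tax, 263 − 4p = 5p − 205 gives 9p = 468, so p* = $52 and q* = 55.
With the tax collected from consumers, demand (in seller-price terms) shifts: qd = 263 − 4(p + 22.5).
New equilibrium: consumers pay $64.5, suppliers receive $42, q = 5. (Wedge: pb − ps = 22.5.)
Quantity falls by |ΔQ| = |55 − 5| = 50.
DWL = ½ · t · |ΔQ| = ½ · 22.5 · 50 = $562.5.

Deadweight loss = $562.5 hundred.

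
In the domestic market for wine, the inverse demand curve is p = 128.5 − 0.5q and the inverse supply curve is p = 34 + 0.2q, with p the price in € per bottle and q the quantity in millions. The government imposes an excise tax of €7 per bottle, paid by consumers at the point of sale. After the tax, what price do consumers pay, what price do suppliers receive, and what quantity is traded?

Consumers pay €66; suppliers receive €59; quantity = 125.

Rewrite in direct form: qd = 257 − 2p and qs = 5p − 170.
Without the tax, 257 − 2p = 5p − 170 gives 7p = 427, so p* = €61 and q* = 135.
With the tax collected from consumers, demand (in seller-price terms) shifts: qd = 257 − 2(p + 7).
New equilibrium: consumers pay €66, suppliers receive €59, q = 125. (Wedge: pb − ps = 7.)
The less price-elastic side of the market bears the larger share of a per-unit tax.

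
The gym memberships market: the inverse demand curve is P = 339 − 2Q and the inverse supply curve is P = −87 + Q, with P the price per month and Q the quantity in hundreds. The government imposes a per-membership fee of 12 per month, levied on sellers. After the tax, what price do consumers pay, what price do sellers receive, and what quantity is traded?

Rewrite in direct form: Qd = 169.5 − 0.5P and Qs = P + 87.
Before the tax: set 169.5 − 0.5P = P + 87 → P* = 55, Q* = 142.
With the tax collected from sellers, supply shifts: Qs = (P − 12) + 87.
Solving gives Q = 138 with consumers paying 63 and sellers receiving 51 (the 12 wedge).

Consumers pay 63; sellers receive 51; quantity = 138.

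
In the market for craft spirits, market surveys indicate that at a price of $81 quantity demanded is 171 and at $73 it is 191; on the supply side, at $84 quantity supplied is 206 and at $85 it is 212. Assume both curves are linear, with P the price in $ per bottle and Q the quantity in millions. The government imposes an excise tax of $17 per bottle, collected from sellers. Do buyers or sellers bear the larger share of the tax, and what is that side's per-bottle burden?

Buyers bear the larger share: $12 per bottle.

Demand slope: (191 − 171)/(73 − 81) = -2.5, so Qd = 373.5 − 2.5P.
Supply slope: (212 − 206)/(85 − 84) = 6, so Qs = 6P − 298.
Before the tax: set 373.5 − 2.5P = 6P − 298 → P* = $79, Q* = 176.
With the tax collected from sellers, supply shifts: Qs = 6(P − 17) − 298.
Solving gives Q = 146 with buyers paying $91 and sellers receiving $74 (the $17 wedge).
Per-bottle burden: buyers $12, sellers $5.
Buyers take the larger share because demand is less price-elastic here (demand slope 2.5 vs supply slope 6).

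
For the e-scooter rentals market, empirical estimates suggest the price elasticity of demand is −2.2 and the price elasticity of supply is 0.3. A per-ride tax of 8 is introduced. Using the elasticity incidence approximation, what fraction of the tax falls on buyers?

Incidence ratio: buyers' share ≈ εs / (εs + |εd|) = 0.3 / (0.3 + 2.2) = 0.12.
Supply is the less elastic side, so buyers bear the smaller share.

Buyers' share ≈ 0.12.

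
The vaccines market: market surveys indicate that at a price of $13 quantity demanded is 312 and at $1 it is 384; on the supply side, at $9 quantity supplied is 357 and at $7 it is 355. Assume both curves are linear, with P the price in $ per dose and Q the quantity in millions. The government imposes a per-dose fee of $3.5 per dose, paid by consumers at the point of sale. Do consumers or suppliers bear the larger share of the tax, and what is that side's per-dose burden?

Suppliers bear the larger share: $3 per dose.

Demand slope: (384 − 312)/(1 − 13) = -6, so Qd = 390 − 6P.
Supply slope: (355 − 357)/(7 − 9) = 1, so Qs = P + 348.
Before the tax: set 390 − 6P = P + 348 → P* = $6, Q* = 354.
With the tax collected from consumers, demand (in seller-price terms) shifts: Qd = 390 − 6(P + 3.5).
Solving gives Q = 351 with consumers paying $6.5 and suppliers receiving $3 (the $3.5 wedge).
Per-dose burden: consumers $0.5, suppliers $3.
Suppliers take the larger share because supply is less price-elastic here (demand slope 6 vs supply slope 1).
The less price-elastic side of the market bears the larger share of a per-unit tax.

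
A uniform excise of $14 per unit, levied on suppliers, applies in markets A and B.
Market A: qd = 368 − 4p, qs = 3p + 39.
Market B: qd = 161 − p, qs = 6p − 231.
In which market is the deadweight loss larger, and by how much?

Market A: pre-tax p* = $47, q* = 180; post-tax q = 156; deadweight loss = $168.
Market B: pre-tax p* = $56, q* = 105; post-tax q = 93; deadweight loss = $84.
Difference: $168 vs $84 → market A is larger by $84.

Market A, by $84.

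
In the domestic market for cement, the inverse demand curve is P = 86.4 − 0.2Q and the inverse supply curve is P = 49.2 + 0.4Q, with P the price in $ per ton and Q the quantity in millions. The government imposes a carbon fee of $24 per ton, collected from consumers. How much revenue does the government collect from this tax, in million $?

Inverting to Q(P) form: Qd = 432 − 5P; Qs = 2.5P − 123.
Without the tax, 432 − 5P = 2.5P − 123 gives 7.5P = 555, so P* = $74 and Q* = 62.
With the tax collected from consumers, demand (in seller-price terms) shifts: Qd = 432 − 5(P + 24).
Solving gives Q = 22 with consumers paying $82 and producers receiving $58 (the $24 wedge).
Revenue = t · Q = 24 · 22 = $528.

Tax revenue = $528 million.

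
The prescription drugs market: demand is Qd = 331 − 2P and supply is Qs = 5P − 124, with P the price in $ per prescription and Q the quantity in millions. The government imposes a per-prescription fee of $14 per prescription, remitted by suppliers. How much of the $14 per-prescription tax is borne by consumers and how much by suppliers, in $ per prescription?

Before the tax: set 331 − 2P = 5P − 124 → P* = $65, Q* = 201.
With the tax collected from suppliers, supply shifts: Qs = 5(P − 14) − 124.
New equilibrium: consumers pay $75, suppliers receive $61, Q = 181. (Wedge: Pb − Ps = 14.)
Burden on consumers: $10; on suppliers: $4. (They sum to $14.)
The less price-elastic side of the market bears the larger share of a per-unit tax.

Consumers bear $10 per prescription; suppliers bear $4 per prescription.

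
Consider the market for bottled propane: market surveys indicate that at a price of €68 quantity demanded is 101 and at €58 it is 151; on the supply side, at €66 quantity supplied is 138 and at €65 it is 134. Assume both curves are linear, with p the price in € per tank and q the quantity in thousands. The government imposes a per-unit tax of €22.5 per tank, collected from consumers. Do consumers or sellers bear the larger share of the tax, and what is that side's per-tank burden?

Sellers bear the larger share: €12.5 per tank.

Demand slope: (151 − 101)/(58 − 68) = -5, so qd = 441 − 5p.
Supply slope: (134 − 138)/(65 − 66) = 4, so qs = 4p − 126.
Before the tax: set 441 − 5p = 4p − 126 → p* = €63, q* = 126.
With the tax collected from consumers, demand (in seller-price terms) shifts: qd = 441 − 5(p + 22.5).
New equilibrium: consumers pay €73, sellers receive €50.5, q = 76. (Wedge: pb − ps = 22.5.)
Per-tank burden: consumers €10, sellers €12.5.
Sellers take the larger share because supply is less price-elastic here (demand slope 5 vs supply slope 4).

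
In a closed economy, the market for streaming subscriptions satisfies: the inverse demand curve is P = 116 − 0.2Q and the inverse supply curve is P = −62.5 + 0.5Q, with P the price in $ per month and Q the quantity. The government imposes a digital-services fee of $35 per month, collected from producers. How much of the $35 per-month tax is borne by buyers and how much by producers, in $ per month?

Buyers bear $10 per month; producers bear $25 per month.

Inverting to Q(P) form: Qd = 580 − 5P; Qs = 2P + 125.
Without the tax, 580 − 5P = 2P + 125 gives 7P = 455, so P* = $65 and Q* = 255.
With the tax collected from producers, supply shifts: Qs = 2(P − 35) + 125.
New equilibrium: buyers pay $75, producers receive $40, Q = 205. (Wedge: Pb − Ps = 35.)
Burden on buyers: $10; on producers: $25. (They sum to $35.)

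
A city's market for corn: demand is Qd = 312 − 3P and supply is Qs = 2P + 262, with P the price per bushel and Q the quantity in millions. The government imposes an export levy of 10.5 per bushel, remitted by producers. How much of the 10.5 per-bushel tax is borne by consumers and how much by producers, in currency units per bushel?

Consumers bear 4.2 per bushel; producers bear 6.3 per bushel.

Without the tax, 312 − 3P = 2P + 262 gives 5P = 50, so P* = 10 and Q* = 282.
With the tax collected from producers, supply shifts: Qs = 2(P − 10.5) + 262.
Solving gives Q = 269.4 with consumers paying 14.2 and producers receiving 3.7 (the 10.5 wedge).
Burden on consumers: 4.2; on producers: 6.3. (They sum to 10.5.)
The less price-elastic side of the market bears the larger share of a per-unit tax.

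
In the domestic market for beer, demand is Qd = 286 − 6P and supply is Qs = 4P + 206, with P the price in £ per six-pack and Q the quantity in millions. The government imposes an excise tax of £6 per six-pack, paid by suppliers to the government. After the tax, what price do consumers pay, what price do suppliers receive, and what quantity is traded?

Before the tax: set 286 − 6P = 4P + 206 → P* = £8, Q* = 238.
With the tax collected from suppliers, supply shifts: Qs = 4(P − 6) + 206.
New equilibrium: consumers pay £10.4, suppliers receive £4.4, Q = 223.6. (Wedge: Pb − Ps = 6.)
The less price-elastic side of the market bears the larger share of a per-unit tax.

Consumers pay £10.4; suppliers receive £4.4; quantity = 223.6.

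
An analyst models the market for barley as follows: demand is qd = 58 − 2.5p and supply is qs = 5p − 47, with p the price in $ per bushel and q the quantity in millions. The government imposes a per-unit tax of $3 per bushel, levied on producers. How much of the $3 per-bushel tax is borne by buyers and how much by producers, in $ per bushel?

Without the tax, 58 − 2.5p = 5p − 47 gives 7.5p = 105, so p* = $14 and q* = 23.
With the tax collected from producers, supply shifts: qs = 5(p − 3) − 47.
Solving gives q = 18 with buyers paying $16 and producers receiving $13 (the $3 wedge).
Burden on buyers: $2; on producers: $1. (They sum to $3.)
The less price-elastic side of the market bears the larger share of a per-unit tax.

Buyers bear $2 per bushel; producers bear $1 per bushel.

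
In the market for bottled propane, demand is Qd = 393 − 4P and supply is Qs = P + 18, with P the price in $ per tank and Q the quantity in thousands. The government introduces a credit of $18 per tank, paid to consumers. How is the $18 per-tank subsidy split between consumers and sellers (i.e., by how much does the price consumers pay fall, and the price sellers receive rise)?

Consumers gain $3.6 per tank; sellers gain $14.4 per tank.

Without the subsidy, 393 − 4P = P + 18 gives 5P = 375, so P* = $75 and Q* = 93.
With a per-unit subsidy paid to consumers, each effectively pays P − 18, so demand becomes Qd = 393 − 4(P − 18).
Solving gives Q = 107.4 with consumers paying $71.4 and sellers receiving $89.4 (the $18 wedge).
Gain to consumers: $3.6; to sellers: $14.4. (They sum to $18.)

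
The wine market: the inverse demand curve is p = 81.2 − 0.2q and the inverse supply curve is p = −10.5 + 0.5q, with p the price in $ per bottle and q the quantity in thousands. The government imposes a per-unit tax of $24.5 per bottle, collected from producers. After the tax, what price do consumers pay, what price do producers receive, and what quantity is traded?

Consumers pay $62; producers receive $37.5; quantity = 96.

Rewrite in direct form: qd = 406 − 5p and qs = 2p + 21.
Before the tax: set 406 − 5p = 2p + 21 → p* = $55, q* = 131.
With the tax collected from producers, supply shifts: qs = 2(p − 24.5) + 21.
New equilibrium: consumers pay $62, producers receive $37.5, q = 96. (Wedge: pb − ps = 24.5.)
The less price-elastic side of the market bears the larger share of a per-unit tax.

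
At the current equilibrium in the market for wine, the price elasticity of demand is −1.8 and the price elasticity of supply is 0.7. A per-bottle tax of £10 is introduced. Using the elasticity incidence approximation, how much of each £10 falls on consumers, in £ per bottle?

Incidence ratio: consumers' share ≈ εs / (εs + |εd|) = 0.7 / (0.7 + 1.8) = 0.28.
So consumers bear ≈ 0.28 × £10 = £2.8; suppliers bear £7.2.

Consumers bear ≈ £2.8 per bottle.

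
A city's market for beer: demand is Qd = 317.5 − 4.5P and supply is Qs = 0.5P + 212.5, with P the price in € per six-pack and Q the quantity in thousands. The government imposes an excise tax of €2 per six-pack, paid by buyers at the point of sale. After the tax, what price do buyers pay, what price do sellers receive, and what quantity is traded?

Without the tax, 317.5 − 4.5P = 0.5P + 212.5 gives 5P = 105, so P* = €21 and Q* = 223.
With the tax collected from buyers, demand (in seller-price terms) shifts: Qd = 317.5 − 4.5(P + 2).
Solving gives Q = 222.1 with buyers paying €21.2 and sellers receiving €19.2 (the €2 wedge).

Buyers pay €21.2; sellers receive €19.2; quantity = 222.1.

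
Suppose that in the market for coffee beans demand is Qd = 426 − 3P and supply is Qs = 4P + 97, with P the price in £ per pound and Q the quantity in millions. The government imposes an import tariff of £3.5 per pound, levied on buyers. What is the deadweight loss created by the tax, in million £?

Deadweight loss = £10.5 million.

Before the tax: set 426 − 3P = 4P + 97 → P* = £47, Q* = 285.
With the tax collected from buyers, demand (in seller-price terms) shifts: Qd = 426 − 3(P + 3.5).
New equilibrium: buyers pay £49, suppliers receive £45.5, Q = 279. (Wedge: Pb − Ps = 3.5.)
Quantity falls by |ΔQ| = |285 − 279| = 6.
DWL = ½ · t · |ΔQ| = ½ · 3.5 · 6 = £10.5.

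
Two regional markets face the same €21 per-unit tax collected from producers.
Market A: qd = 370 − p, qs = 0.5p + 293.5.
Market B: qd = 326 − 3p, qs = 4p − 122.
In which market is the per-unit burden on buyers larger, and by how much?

Market A: pre-tax p* = €51, q* = 319; post-tax q = 312; per-unit burden on buyers = €7.
Market B: pre-tax p* = €64, q* = 134; post-tax q = 98; per-unit burden on buyers = €12.
Difference: €7 vs €12 → market B is larger by €5.

Market B, by €5.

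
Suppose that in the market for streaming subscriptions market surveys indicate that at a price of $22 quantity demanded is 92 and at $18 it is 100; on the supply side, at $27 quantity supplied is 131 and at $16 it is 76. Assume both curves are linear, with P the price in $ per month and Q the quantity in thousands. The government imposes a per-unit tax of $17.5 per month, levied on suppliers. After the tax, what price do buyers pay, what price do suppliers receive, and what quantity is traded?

Buyers pay $32.5; suppliers receive $15; quantity = 71.

Demand slope: (100 − 92)/(18 − 22) = -2, so Qd = 136 − 2P.
Supply slope: (76 − 131)/(16 − 27) = 5, so Qs = 5P − 4.
Without the tax, 136 − 2P = 5P − 4 gives 7P = 140, so P* = $20 and Q* = 96.
With the tax collected from suppliers, supply shifts: Qs = 5(P − 17.5) − 4.
New equilibrium: buyers pay $32.5, suppliers receive $15, Q = 71. (Wedge: Pb − Ps = 17.5.)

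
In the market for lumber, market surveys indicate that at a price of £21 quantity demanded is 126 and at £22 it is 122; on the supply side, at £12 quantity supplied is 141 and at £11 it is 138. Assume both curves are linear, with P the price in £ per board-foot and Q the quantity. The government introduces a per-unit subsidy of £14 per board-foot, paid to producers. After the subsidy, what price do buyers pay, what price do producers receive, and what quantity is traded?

Demand slope: (122 − 126)/(22 − 21) = -4, so Qd = 210 − 4P.
Supply slope: (138 − 141)/(11 − 12) = 3, so Qs = 3P + 105.
Before the subsidy: set 210 − 4P = 3P + 105 → P* = £15, Q* = 150.
With a per-unit subsidy paid to producers, each receives P + 14 per unit sold, so supply becomes Qs = 3(P + 14) + 105.
Solving gives Q = 174 with buyers paying £9 and producers receiving £23 (the £14 wedge).

Buyers pay £9; producers receive £23; quantity = 174.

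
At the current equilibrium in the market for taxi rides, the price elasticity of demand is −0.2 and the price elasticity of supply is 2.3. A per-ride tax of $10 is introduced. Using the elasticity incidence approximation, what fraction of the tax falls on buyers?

Incidence ratio: buyers' share ≈ εs / (εs + |εd|) = 2.3 / (2.3 + 0.2) = 0.92.
Supply is the more elastic side, so buyers bear the larger share.

Buyers' share ≈ 0.92.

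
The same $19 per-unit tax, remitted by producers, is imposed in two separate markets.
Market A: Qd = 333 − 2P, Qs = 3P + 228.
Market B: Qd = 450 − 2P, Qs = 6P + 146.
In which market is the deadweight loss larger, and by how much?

Market A: pre-tax P* = $21, Q* = 291; post-tax Q = 268.2; deadweight loss = $216.6.
Market B: pre-tax P* = $38, Q* = 374; post-tax Q = 345.5; deadweight loss = $270.75.
Difference: $216.6 vs $270.75 → market B is larger by $54.15.

Market B, by $54.15.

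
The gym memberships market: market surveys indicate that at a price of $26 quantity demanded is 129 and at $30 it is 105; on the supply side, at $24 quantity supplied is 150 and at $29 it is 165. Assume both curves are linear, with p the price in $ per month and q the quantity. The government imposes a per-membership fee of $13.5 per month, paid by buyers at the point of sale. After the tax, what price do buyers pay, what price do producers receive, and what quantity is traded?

Buyers pay $27.5; producers receive $14; quantity = 120.

Demand slope: (105 − 129)/(30 − 26) = -6, so qd = 285 − 6p.
Supply slope: (165 − 150)/(29 − 24) = 3, so qs = 3p + 78.
Without the tax, 285 − 6p = 3p + 78 gives 9p = 207, so p* = $23 and q* = 147.
With the tax collected from buyers, demand (in seller-price terms) shifts: qd = 285 − 6(p + 13.5).
New equilibrium: buyers pay $27.5, producers receive $14, q = 120. (Wedge: pb − ps = 13.5.)
The less price-elastic side of the market bears the larger share of a per-unit tax.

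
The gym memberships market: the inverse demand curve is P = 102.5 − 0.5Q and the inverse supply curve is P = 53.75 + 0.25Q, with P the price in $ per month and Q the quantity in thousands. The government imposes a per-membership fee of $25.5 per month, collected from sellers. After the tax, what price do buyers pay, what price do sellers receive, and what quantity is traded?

Buyers pay $87; sellers receive $61.5; quantity = 31.

Inverting to Q(P) form: Qd = 205 − 2P; Qs = 4P − 215.
Before the tax: set 205 − 2P = 4P − 215 → P* = $70, Q* = 65.
With the tax collected from sellers, supply shifts: Qs = 4(P − 25.5) − 215.
Solving gives Q = 31 with buyers paying $87 and sellers receiving $61.5 (the $25.5 wedge).
The less price-elastic side of the market bears the larger share of a per-unit tax.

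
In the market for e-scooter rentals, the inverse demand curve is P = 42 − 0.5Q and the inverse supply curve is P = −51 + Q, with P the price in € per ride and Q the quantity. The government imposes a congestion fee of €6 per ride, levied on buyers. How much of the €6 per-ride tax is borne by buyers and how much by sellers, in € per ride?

Rewrite in direct form: Qd = 84 − 2P and Qs = P + 51.
Without the tax, 84 − 2P = P + 51 gives 3P = 33, so P* = €11 and Q* = 62.
With the tax collected from buyers, demand (in seller-price terms) shifts: Qd = 84 − 2(P + 6).
New equilibrium: buyers pay €13, sellers receive €7, Q = 58. (Wedge: Pb − Ps = 6.)
Burden on buyers: €2; on sellers: €4. (They sum to €6.)

Buyers bear €2 per ride; sellers bear €4 per ride.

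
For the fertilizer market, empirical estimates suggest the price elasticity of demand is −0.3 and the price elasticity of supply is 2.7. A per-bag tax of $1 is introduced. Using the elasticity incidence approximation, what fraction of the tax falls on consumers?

Consumers' share ≈ 0.9.

Incidence ratio: consumers' share ≈ εs / (εs + |εd|) = 2.7 / (2.7 + 0.3) = 0.9.
Supply is the more elastic side, so consumers bear the larger share.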